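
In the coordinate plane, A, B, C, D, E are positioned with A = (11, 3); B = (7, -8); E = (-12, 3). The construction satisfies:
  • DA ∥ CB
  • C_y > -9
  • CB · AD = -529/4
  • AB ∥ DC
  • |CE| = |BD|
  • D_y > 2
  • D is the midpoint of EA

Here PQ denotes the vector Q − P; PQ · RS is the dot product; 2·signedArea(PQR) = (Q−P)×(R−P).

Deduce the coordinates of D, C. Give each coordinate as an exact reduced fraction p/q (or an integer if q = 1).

1. D_x = -1/2  [D is the midpoint of EA]
2. D_y = 3  [D is the midpoint of EA]
   → D = (-1/2, 3)
3. C_x = -9/2  [DA ∥ CB ∩ AB ∥ DC]
4. C_y = -8  [DA ∥ CB ∩ AB ∥ DC]
   → C = (-9/2, -8)

C = (-9/2, -8)
D = (-1/2, 3)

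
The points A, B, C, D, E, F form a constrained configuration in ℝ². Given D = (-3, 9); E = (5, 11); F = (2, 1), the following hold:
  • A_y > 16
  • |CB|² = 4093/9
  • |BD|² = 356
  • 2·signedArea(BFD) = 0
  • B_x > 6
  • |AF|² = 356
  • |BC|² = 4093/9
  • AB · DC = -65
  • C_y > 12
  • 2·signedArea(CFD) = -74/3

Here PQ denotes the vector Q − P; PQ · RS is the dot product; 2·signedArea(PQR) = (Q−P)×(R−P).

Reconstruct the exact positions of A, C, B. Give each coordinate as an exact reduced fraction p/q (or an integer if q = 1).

A = (-8, 17)
B = (7, -7)
C = (-2, 37/3)

1. B_x = 7  [line -8·x + -5·y + 21 = 0 ∩ |BD|² = 356]
2. B_y = -7  [line -8·x + -5·y + 21 = 0 ∩ |BD|² = 356]
   → B = (7, -7)
3. C_x = -2  [line -8·x + -5·y + 137/3 = 0 ∩ |CB|² = 4093/9]
4. C_y = 37/3  [line -8·x + -5·y + 137/3 = 0 ∩ |CB|² = 4093/9]
   → C = (-2, 37/3)
5. A_x = -8  [line -1·x + -10/3·y + 146/3 = 0 ∩ |AF|² = 356]
6. A_y = 17  [line -1·x + -10/3·y + 146/3 = 0 ∩ |AF|² = 356]
   → A = (-8, 17)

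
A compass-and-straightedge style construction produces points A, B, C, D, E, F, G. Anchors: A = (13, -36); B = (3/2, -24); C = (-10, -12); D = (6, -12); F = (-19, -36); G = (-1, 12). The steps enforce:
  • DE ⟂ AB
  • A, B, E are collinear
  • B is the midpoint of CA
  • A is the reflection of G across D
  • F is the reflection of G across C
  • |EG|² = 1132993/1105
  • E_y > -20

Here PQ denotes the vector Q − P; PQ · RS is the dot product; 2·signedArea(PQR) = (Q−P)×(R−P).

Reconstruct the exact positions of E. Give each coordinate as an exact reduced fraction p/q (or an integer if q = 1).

1. E_x = -2586/1105  [A, B, E are collinear ∩ DE ⟂ AB]
2. E_y = -22092/1105  [A, B, E are collinear ∩ DE ⟂ AB]
   → E = (-2586/1105, -22092/1105)

E = (-2586/1105, -22092/1105)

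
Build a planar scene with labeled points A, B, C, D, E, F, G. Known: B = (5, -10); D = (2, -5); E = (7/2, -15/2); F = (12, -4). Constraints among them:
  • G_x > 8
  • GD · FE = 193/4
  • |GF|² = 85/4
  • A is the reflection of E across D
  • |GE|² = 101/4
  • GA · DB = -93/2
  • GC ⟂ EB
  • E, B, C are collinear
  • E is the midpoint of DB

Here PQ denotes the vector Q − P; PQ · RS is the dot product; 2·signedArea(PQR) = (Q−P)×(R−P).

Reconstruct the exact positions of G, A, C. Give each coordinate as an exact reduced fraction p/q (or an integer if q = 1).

1. G_x = 17/2  [line 17/2·x + 7/2·y + -191/4 = 0 ∩ |GF|² = 85/4]
2. G_y = -7  [line 17/2·x + 7/2·y + -191/4 = 0 ∩ |GF|² = 85/4]
   → G = (17/2, -7)
3. A_x = 1/2  [GA · DB = -93/2 ∩ A is the reflection of E across D]
4. A_y = -5/2  [GA · DB = -93/2 ∩ A is the reflection of E across D]
   → A = (1/2, -5/2)
5. C_x = 313/68  [E, B, C are collinear ∩ GC ⟂ EB]
6. C_y = -635/68  [E, B, C are collinear ∩ GC ⟂ EB]
   → C = (313/68, -635/68)

A = (1/2, -5/2)
C = (313/68, -635/68)
G = (17/2, -7)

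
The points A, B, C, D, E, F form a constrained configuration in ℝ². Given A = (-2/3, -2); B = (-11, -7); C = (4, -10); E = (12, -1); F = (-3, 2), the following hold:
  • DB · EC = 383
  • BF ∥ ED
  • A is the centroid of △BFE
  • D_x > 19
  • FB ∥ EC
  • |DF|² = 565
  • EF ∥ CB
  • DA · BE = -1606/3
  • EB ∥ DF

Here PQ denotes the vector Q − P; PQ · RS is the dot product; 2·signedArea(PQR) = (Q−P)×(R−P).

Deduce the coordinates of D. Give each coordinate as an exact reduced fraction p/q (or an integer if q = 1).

1. D_x = 20  [EB ∥ DF ∩ BF ∥ ED]
2. D_y = 8  [EB ∥ DF ∩ BF ∥ ED]
   → D = (20, 8)

D = (20, 8)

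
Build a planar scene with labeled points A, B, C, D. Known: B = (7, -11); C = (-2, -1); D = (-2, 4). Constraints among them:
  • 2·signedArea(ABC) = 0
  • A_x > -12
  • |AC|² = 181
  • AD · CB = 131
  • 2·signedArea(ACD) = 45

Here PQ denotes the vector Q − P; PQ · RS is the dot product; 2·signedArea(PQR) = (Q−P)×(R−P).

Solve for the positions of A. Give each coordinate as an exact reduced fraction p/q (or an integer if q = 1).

A = (-11, 9)

1. A_x = -11  [2·signedArea(ABC) = 0 ∩ AD · CB = 131]
2. A_y = 9  [2·signedArea(ABC) = 0 ∩ AD · CB = 131]
   → A = (-11, 9)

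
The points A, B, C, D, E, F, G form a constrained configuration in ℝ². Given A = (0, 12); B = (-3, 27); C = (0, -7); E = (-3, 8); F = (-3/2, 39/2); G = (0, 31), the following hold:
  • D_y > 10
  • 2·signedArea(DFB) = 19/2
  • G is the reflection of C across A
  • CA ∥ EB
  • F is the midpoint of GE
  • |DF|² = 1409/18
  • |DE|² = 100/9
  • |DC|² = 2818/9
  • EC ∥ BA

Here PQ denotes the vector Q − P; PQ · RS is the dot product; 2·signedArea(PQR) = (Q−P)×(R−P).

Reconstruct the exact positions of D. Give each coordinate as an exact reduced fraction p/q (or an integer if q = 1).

D = (-1, 32/3)

1. D_x = -1  [line -15/2·x + -3/2·y + 17/2 = 0 ∩ |DC|² = 2818/9]
2. D_y = 32/3  [line -15/2·x + -3/2·y + 17/2 = 0 ∩ |DC|² = 2818/9]
   → D = (-1, 32/3)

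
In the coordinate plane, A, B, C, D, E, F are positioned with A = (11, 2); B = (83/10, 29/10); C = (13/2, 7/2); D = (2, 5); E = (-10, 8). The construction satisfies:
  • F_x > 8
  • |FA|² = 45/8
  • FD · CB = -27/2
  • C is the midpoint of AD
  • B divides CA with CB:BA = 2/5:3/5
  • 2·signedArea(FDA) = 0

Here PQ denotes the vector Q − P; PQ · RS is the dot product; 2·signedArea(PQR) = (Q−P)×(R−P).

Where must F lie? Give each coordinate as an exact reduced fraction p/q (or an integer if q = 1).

1. F_x = 35/4  [2·signedArea(FDA) = 0 ∩ FD · CB = -27/2]
2. F_y = 11/4  [2·signedArea(FDA) = 0 ∩ FD · CB = -27/2]
   → F = (35/4, 11/4)

F = (35/4, 11/4)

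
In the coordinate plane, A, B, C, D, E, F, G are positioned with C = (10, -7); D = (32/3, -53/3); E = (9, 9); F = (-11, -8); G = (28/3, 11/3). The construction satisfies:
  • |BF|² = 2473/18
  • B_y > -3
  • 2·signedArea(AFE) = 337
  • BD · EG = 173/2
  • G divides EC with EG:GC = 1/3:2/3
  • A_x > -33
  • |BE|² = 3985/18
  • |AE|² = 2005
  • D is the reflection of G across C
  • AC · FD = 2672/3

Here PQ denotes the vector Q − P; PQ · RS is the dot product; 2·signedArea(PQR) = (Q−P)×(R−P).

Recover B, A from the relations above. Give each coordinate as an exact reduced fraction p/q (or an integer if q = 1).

A = (-32, -9)
B = (-5/6, -13/6)

1. B_x = -5/6  [line -1/3·x + 16/3·y + 203/18 = 0 ∩ |BF|² = 2473/18]
2. B_y = -13/6  [line -1/3·x + 16/3·y + 203/18 = 0 ∩ |BF|² = 2473/18]
   → B = (-5/6, -13/6)
3. A_x = -32  [AC · FD = 2672/3 ∩ 2·signedArea(AFE) = 337]
4. A_y = -9  [AC · FD = 2672/3 ∩ 2·signedArea(AFE) = 337]
   → A = (-32, -9)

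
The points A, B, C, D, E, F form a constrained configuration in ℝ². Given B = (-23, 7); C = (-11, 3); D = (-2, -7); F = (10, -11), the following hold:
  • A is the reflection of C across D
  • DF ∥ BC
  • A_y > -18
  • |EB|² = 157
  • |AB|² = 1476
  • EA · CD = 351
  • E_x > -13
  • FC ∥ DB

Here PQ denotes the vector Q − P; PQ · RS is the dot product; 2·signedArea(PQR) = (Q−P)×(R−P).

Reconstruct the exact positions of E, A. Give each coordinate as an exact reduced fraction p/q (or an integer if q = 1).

A = (7, -17)
E = (-12, 1)

1. A_x = 7  [A is the reflection of C across D]
2. A_y = -17  [A is the reflection of C across D]
   → A = (7, -17)
3. E_x = -12  [line -9·x + 10·y + -118 = 0 ∩ |EB|² = 157]
4. E_y = 1  [line -9·x + 10·y + -118 = 0 ∩ |EB|² = 157]
   → E = (-12, 1)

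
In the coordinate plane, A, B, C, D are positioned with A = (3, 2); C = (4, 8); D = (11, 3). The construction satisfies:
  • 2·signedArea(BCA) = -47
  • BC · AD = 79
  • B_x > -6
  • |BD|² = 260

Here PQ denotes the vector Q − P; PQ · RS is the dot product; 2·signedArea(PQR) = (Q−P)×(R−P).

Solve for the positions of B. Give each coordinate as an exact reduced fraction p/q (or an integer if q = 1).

1. B_x = -5  [BC · AD = 79 ∩ 2·signedArea(BCA) = -47]
2. B_y = 1  [BC · AD = 79 ∩ 2·signedArea(BCA) = -47]
   → B = (-5, 1)

B = (-5, 1)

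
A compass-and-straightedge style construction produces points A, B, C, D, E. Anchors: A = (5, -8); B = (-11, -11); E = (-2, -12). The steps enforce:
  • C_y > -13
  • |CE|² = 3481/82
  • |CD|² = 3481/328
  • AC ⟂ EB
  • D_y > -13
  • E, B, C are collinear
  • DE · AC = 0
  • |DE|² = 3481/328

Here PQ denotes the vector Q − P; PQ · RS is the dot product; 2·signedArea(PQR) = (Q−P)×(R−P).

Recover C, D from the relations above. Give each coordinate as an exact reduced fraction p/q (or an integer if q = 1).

C = (367/82, -1043/82)
D = (203/164, -2027/164)

1. C_x = 367/82  [E, B, C are collinear ∩ AC ⟂ EB]
2. C_y = -1043/82  [E, B, C are collinear ∩ AC ⟂ EB]
   → C = (367/82, -1043/82)
3. D_x = 203/164  [line 43/82·x + 387/82·y + 2365/41 = 0 ∩ |CD|² = 3481/328]
4. D_y = -2027/164  [line 43/82·x + 387/82·y + 2365/41 = 0 ∩ |CD|² = 3481/328]
   → D = (203/164, -2027/164)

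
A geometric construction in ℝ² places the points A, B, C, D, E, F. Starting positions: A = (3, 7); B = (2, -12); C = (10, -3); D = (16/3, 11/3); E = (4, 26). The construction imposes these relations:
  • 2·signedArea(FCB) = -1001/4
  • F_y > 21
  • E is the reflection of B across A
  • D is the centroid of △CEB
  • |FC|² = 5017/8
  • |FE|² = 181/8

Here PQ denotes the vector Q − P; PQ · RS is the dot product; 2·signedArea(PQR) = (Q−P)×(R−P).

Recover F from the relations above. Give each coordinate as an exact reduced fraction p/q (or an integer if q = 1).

1. F_x = 15/4  [line 9·x + -8·y + 545/4 = 0 ∩ |FC|² = 5017/8]
2. F_y = 85/4  [line 9·x + -8·y + 545/4 = 0 ∩ |FC|² = 5017/8]
   → F = (15/4, 85/4)

F = (15/4, 85/4)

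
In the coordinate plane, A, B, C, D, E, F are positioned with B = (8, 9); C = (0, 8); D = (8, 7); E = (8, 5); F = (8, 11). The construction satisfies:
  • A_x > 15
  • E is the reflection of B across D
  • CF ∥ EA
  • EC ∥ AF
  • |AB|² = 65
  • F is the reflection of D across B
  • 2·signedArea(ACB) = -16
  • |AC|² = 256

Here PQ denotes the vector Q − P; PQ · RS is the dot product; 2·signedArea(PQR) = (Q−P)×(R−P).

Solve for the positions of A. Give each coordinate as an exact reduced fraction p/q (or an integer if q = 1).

1. A_x = 16  [EC ∥ AF ∩ CF ∥ EA]
2. A_y = 8  [EC ∥ AF ∩ CF ∥ EA]
   → A = (16, 8)

A = (16, 8)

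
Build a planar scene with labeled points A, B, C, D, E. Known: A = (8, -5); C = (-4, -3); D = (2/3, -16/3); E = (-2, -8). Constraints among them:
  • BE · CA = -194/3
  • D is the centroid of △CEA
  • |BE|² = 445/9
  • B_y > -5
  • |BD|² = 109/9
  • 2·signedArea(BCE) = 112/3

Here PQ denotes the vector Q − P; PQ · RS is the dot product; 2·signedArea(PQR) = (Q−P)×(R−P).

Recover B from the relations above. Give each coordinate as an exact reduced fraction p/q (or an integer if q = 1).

1. B_x = 4  [BE · CA = -194/3 ∩ 2·signedArea(BCE) = 112/3]
2. B_y = -13/3  [BE · CA = -194/3 ∩ 2·signedArea(BCE) = 112/3]
   → B = (4, -13/3)

B = (4, -13/3)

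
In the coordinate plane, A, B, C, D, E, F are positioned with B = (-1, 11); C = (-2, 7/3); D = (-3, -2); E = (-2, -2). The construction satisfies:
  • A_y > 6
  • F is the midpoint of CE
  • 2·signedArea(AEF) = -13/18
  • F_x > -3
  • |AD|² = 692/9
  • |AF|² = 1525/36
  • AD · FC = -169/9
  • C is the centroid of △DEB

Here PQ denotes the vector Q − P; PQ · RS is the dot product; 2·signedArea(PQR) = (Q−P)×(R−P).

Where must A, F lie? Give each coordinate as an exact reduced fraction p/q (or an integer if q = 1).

1. F_x = -2  [F is the midpoint of CE]
2. F_y = 1/6  [F is the midpoint of CE]
   → F = (-2, 1/6)
3. A_x = -5/3  [AD · FC = -169/9 ∩ 2·signedArea(AEF) = -13/18]
4. A_y = 20/3  [AD · FC = -169/9 ∩ 2·signedArea(AEF) = -13/18]
   → A = (-5/3, 20/3)

A = (-5/3, 20/3)
F = (-2, 1/6)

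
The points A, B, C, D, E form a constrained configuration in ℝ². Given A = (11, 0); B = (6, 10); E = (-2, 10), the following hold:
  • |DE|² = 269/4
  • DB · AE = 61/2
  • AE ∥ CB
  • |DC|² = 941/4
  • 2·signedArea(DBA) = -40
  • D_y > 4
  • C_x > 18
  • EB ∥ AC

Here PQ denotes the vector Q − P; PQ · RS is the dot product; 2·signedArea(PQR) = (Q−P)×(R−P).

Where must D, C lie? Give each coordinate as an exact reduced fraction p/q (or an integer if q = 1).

1. D_x = 9/2  [DB · AE = 61/2 ∩ 2·signedArea(DBA) = -40]
2. D_y = 5  [DB · AE = 61/2 ∩ 2·signedArea(DBA) = -40]
   → D = (9/2, 5)
3. C_x = 19  [AE ∥ CB ∩ EB ∥ AC]
4. C_y = 0  [AE ∥ CB ∩ EB ∥ AC]
   → C = (19, 0)

C = (19, 0)
D = (9/2, 5)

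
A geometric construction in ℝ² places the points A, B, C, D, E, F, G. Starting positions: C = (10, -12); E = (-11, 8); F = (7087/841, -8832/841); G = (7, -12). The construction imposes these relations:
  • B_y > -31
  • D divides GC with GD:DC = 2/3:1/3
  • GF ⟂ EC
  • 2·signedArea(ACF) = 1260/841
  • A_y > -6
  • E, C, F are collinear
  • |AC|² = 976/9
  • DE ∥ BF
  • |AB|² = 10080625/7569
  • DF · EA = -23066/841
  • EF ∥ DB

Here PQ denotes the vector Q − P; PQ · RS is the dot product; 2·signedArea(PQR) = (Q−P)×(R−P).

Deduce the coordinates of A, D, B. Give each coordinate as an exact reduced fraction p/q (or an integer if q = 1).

A = (2, -16/3)
B = (23907/841, -25652/841)
D = (9, -12)

1. A_x = 2  [line -1260/841·x + -1323/841·y + -4536/841 = 0 ∩ |AC|² = 976/9]
2. A_y = -16/3  [line -1260/841·x + -1323/841·y + -4536/841 = 0 ∩ |AC|² = 976/9]
   → A = (2, -16/3)
3. D_x = 9  [D divides GC with GD:DC = 2/3:1/3]
4. D_y = -12  [D divides GC with GD:DC = 2/3:1/3]
   → D = (9, -12)
5. B_x = 23907/841  [DE ∥ BF ∩ EF ∥ DB]
6. B_y = -25652/841  [DE ∥ BF ∩ EF ∥ DB]
   → B = (23907/841, -25652/841)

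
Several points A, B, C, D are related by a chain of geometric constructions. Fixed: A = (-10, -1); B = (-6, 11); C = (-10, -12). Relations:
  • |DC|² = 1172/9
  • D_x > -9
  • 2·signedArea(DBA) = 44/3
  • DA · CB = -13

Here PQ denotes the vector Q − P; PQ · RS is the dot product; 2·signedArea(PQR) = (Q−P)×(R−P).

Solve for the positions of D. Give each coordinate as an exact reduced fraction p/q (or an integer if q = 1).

1. D_x = -26/3  [DA · CB = -13 ∩ 2·signedArea(DBA) = 44/3]
2. D_y = -2/3  [DA · CB = -13 ∩ 2·signedArea(DBA) = 44/3]
   → D = (-26/3, -2/3)

D = (-26/3, -2/3)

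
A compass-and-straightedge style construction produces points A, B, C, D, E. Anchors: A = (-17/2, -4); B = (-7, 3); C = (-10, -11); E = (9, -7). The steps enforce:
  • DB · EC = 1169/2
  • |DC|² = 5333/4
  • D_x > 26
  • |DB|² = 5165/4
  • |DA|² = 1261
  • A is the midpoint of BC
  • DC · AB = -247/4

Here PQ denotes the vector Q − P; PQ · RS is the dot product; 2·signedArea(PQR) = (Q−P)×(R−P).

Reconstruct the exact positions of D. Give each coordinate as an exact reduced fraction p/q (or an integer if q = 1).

D = (53/2, -10)

1. D_x = 53/2  [DB · EC = 1169/2 ∩ DC · AB = -247/4]
2. D_y = -10  [DB · EC = 1169/2 ∩ DC · AB = -247/4]
   → D = (53/2, -10)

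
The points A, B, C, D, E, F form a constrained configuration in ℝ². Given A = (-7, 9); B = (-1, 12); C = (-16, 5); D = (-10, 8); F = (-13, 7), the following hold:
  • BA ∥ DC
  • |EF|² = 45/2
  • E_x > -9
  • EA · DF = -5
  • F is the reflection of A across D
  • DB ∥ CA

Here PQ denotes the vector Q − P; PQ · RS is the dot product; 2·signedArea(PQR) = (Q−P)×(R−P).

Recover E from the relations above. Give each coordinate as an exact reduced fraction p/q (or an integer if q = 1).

E = (-17/2, 17/2)

1. E_x = -17/2  [line 3·x + 1·y + 17 = 0 ∩ |EF|² = 45/2]
2. E_y = 17/2  [line 3·x + 1·y + 17 = 0 ∩ |EF|² = 45/2]
   → E = (-17/2, 17/2)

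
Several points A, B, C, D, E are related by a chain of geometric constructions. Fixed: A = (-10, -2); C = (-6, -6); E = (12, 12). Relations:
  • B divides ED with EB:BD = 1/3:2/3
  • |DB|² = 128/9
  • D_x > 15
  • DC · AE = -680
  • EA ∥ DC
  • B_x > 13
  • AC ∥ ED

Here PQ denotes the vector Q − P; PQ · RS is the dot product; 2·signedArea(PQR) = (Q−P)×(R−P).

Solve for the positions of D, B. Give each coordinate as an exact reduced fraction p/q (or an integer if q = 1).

1. D_x = 16  [EA ∥ DC ∩ AC ∥ ED]
2. D_y = 8  [EA ∥ DC ∩ AC ∥ ED]
   → D = (16, 8)
3. B_x = 40/3  [B divides ED with EB:BD = 1/3:2/3]
4. B_y = 32/3  [B divides ED with EB:BD = 1/3:2/3]
   → B = (40/3, 32/3)

B = (40/3, 32/3)
D = (16, 8)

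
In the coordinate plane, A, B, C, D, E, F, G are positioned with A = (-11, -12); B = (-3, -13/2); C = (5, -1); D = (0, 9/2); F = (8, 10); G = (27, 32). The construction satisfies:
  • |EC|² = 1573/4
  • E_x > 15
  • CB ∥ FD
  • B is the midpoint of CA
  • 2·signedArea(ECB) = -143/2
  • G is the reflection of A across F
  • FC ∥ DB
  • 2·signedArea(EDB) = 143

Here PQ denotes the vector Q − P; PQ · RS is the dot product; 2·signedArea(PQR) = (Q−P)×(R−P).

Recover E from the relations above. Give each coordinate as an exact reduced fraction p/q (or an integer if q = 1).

E = (16, 31/2)

1. E_x = 16  [2·signedArea(ECB) = -143/2 ∩ 2·signedArea(EDB) = 143]
2. E_y = 31/2  [2·signedArea(ECB) = -143/2 ∩ 2·signedArea(EDB) = 143]
   → E = (16, 31/2)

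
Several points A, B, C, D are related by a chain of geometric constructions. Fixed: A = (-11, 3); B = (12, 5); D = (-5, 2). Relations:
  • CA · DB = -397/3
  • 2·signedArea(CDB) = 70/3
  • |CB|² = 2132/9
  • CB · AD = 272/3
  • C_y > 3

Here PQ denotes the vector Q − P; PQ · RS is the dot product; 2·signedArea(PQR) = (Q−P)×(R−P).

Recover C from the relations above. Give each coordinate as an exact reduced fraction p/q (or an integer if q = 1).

C = (-10/3, 11/3)

1. C_x = -10/3  [2·signedArea(CDB) = 70/3 ∩ CB · AD = 272/3]
2. C_y = 11/3  [2·signedArea(CDB) = 70/3 ∩ CB · AD = 272/3]
   → C = (-10/3, 11/3)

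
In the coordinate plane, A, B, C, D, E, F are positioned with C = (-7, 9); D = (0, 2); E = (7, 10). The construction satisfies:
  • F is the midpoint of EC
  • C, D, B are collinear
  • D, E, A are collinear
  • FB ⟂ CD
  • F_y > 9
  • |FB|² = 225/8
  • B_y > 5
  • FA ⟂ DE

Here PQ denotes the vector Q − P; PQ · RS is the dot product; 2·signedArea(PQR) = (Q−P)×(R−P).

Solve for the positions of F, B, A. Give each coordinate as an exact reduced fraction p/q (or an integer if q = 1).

A = (420/113, 706/113)
B = (-15/4, 23/4)
F = (0, 19/2)

1. F_x = 0  [F is the midpoint of EC]
2. F_y = 19/2  [F is the midpoint of EC]
   → F = (0, 19/2)
3. B_x = -15/4  [C, D, B are collinear ∩ FB ⟂ CD]
4. B_y = 23/4  [C, D, B are collinear ∩ FB ⟂ CD]
   → B = (-15/4, 23/4)
5. A_x = 420/113  [D, E, A are collinear ∩ FA ⟂ DE]
6. A_y = 706/113  [D, E, A are collinear ∩ FA ⟂ DE]
   → A = (420/113, 706/113)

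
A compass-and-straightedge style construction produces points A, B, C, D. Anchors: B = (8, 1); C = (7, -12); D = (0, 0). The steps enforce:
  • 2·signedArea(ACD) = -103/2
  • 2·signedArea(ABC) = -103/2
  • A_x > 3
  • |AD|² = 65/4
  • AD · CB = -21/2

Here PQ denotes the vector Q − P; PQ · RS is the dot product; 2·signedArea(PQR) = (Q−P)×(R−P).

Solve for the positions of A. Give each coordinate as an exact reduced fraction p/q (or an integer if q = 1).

1. A_x = 4  [AD · CB = -21/2 ∩ 2·signedArea(ACD) = -103/2]
2. A_y = 1/2  [AD · CB = -21/2 ∩ 2·signedArea(ACD) = -103/2]
   → A = (4, 1/2)

A = (4, 1/2)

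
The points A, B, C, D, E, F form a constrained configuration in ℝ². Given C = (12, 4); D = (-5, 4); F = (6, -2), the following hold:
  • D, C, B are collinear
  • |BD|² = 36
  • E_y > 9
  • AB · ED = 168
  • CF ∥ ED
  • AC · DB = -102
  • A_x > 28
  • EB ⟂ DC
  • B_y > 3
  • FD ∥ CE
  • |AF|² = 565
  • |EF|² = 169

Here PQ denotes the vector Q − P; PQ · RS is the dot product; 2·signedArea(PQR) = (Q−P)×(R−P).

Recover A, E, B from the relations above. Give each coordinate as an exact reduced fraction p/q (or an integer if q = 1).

A = (29, 4)
B = (1, 4)
E = (1, 10)

1. E_x = 1  [CF ∥ ED ∩ FD ∥ CE]
2. E_y = 10  [CF ∥ ED ∩ FD ∥ CE]
   → E = (1, 10)
3. B_x = 1  [D, C, B are collinear ∩ EB ⟂ DC]
4. B_y = 4  [D, C, B are collinear ∩ EB ⟂ DC]
   → B = (1, 4)
5. A_x = 29  [AB · ED = 168 ∩ AC · DB = -102]
6. A_y = 4  [AB · ED = 168 ∩ AC · DB = -102]
   → A = (29, 4)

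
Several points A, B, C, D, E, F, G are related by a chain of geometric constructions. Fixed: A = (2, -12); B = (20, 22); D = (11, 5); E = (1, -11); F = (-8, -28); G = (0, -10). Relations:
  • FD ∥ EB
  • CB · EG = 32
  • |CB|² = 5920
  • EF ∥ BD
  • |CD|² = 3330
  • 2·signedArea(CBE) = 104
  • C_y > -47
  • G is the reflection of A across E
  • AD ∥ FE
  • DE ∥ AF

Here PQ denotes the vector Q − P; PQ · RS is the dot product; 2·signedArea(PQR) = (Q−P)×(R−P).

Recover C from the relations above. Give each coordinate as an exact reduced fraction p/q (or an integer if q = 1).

C = (-16, -46)

1. C_x = -16  [2·signedArea(CBE) = 104 ∩ CB · EG = 32]
2. C_y = -46  [2·signedArea(CBE) = 104 ∩ CB · EG = 32]
   → C = (-16, -46)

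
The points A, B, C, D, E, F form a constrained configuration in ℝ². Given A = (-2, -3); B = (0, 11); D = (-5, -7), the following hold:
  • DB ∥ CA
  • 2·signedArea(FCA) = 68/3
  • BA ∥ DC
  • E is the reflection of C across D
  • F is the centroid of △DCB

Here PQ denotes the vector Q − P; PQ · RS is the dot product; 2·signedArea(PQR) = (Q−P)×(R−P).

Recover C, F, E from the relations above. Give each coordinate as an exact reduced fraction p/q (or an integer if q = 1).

1. C_x = -7  [DB ∥ CA ∩ BA ∥ DC]
2. C_y = -21  [DB ∥ CA ∩ BA ∥ DC]
   → C = (-7, -21)
3. F_x = -4  [F is the centroid of △DCB]
4. F_y = -17/3  [F is the centroid of △DCB]
   → F = (-4, -17/3)
5. E_x = -3  [E is the reflection of C across D]
6. E_y = 7  [E is the reflection of C across D]
   → E = (-3, 7)

C = (-7, -21)
E = (-3, 7)
F = (-4, -17/3)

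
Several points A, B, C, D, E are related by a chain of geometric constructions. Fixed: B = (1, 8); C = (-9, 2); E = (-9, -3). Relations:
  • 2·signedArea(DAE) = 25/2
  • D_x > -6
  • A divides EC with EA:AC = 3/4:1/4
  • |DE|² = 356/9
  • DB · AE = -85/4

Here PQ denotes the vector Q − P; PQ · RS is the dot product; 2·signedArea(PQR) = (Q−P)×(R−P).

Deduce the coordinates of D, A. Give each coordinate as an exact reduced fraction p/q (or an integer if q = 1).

A = (-9, 3/4)
D = (-17/3, 7/3)

1. A_x = -9  [A divides EC with EA:AC = 3/4:1/4]
2. A_y = 3/4  [A divides EC with EA:AC = 3/4:1/4]
   → A = (-9, 3/4)
3. D_x = -17/3  [2·signedArea(DAE) = 25/2 ∩ DB · AE = -85/4]
4. D_y = 7/3  [2·signedArea(DAE) = 25/2 ∩ DB · AE = -85/4]
   → D = (-17/3, 7/3)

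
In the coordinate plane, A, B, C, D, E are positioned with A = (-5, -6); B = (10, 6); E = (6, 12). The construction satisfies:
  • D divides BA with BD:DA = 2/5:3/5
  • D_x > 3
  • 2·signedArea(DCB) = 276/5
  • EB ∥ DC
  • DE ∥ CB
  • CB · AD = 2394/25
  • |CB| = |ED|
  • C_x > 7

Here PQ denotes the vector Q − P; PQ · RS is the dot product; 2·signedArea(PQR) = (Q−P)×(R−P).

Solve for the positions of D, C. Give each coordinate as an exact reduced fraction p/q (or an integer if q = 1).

C = (8, -24/5)
D = (4, 6/5)

1. D_x = 4  [D divides BA with BD:DA = 2/5:3/5]
2. D_y = 6/5  [D divides BA with BD:DA = 2/5:3/5]
   → D = (4, 6/5)
3. C_x = 8  [DE ∥ CB ∩ EB ∥ DC]
4. C_y = -24/5  [DE ∥ CB ∩ EB ∥ DC]
   → C = (8, -24/5)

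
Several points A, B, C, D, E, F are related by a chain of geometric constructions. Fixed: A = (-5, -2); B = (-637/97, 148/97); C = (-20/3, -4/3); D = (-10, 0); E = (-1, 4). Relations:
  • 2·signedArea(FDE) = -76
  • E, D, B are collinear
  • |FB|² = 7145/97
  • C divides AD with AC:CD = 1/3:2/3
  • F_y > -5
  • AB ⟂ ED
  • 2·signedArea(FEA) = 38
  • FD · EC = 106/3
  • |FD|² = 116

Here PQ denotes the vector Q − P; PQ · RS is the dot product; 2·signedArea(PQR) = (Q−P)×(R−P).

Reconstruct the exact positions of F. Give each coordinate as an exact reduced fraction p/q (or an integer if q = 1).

F = (0, -4)

1. F_x = 0  [2·signedArea(FEA) = 38 ∩ 2·signedArea(FDE) = -76]
2. F_y = -4  [2·signedArea(FEA) = 38 ∩ 2·signedArea(FDE) = -76]
   → F = (0, -4)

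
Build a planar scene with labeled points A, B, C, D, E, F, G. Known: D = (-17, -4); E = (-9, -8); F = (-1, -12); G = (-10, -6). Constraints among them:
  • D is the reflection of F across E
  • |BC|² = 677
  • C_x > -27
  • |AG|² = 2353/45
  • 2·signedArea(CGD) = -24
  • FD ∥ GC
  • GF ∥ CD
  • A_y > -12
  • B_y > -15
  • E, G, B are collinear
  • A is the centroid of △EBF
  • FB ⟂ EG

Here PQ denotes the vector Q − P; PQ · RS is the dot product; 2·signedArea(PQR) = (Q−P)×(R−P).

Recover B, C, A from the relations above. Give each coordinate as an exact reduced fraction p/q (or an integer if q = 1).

A = (-79/15, -172/15)
B = (-29/5, -72/5)
C = (-26, 2)

1. B_x = -29/5  [E, G, B are collinear ∩ FB ⟂ EG]
2. B_y = -72/5  [E, G, B are collinear ∩ FB ⟂ EG]
   → B = (-29/5, -72/5)
3. C_x = -26  [GF ∥ CD ∩ FD ∥ GC]
4. C_y = 2  [GF ∥ CD ∩ FD ∥ GC]
   → C = (-26, 2)
5. A_x = -79/15  [A is the centroid of △EBF]
6. A_y = -172/15  [A is the centroid of △EBF]
   → A = (-79/15, -172/15)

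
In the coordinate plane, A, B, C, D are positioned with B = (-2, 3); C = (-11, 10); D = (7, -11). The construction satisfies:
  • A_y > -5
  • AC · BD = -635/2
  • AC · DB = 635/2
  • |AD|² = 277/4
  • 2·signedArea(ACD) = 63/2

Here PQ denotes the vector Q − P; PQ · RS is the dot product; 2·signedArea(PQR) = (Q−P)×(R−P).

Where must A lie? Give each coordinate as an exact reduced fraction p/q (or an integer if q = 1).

A = (5/2, -4)

1. A_x = 5/2  [AC · DB = 635/2 ∩ 2·signedArea(ACD) = 63/2]
2. A_y = -4  [AC · DB = 635/2 ∩ 2·signedArea(ACD) = 63/2]
   → A = (5/2, -4)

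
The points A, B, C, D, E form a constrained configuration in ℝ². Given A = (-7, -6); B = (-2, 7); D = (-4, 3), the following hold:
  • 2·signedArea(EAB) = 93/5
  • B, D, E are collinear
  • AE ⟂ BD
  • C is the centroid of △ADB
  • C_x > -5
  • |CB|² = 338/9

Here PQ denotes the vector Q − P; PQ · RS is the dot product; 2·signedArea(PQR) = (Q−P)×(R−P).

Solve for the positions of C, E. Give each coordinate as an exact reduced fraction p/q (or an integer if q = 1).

1. C_x = -13/3  [C is the centroid of △ADB]
2. C_y = 4/3  [C is the centroid of △ADB]
   → C = (-13/3, 4/3)
3. E_x = -41/5  [B, D, E are collinear ∩ AE ⟂ BD]
4. E_y = -27/5  [B, D, E are collinear ∩ AE ⟂ BD]
   → E = (-41/5, -27/5)

C = (-13/3, 4/3)
E = (-41/5, -27/5)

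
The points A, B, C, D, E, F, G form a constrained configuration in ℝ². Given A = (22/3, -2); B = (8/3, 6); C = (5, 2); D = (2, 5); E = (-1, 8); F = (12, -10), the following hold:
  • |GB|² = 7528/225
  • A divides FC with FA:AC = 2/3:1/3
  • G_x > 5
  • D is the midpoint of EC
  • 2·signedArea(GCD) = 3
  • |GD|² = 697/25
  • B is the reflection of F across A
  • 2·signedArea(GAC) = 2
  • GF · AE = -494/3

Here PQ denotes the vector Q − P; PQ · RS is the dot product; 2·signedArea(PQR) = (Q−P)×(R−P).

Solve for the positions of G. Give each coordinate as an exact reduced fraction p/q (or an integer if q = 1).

G = (26/5, 4/5)

1. G_x = 26/5  [GF · AE = -494/3 ∩ 2·signedArea(GAC) = 2]
2. G_y = 4/5  [GF · AE = -494/3 ∩ 2·signedArea(GAC) = 2]
   → G = (26/5, 4/5)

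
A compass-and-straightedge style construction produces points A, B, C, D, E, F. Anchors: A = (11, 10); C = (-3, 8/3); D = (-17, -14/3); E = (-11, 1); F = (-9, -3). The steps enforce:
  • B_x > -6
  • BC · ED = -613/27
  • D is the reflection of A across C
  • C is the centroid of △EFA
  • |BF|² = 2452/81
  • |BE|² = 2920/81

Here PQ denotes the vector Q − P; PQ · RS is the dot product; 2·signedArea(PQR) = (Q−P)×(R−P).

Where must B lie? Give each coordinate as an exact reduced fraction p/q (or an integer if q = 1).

1. B_x = -5  [line 6·x + 17/3·y + 691/27 = 0 ∩ |BE|² = 2920/81]
2. B_y = 7/9  [line 6·x + 17/3·y + 691/27 = 0 ∩ |BE|² = 2920/81]
   → B = (-5, 7/9)

B = (-5, 7/9)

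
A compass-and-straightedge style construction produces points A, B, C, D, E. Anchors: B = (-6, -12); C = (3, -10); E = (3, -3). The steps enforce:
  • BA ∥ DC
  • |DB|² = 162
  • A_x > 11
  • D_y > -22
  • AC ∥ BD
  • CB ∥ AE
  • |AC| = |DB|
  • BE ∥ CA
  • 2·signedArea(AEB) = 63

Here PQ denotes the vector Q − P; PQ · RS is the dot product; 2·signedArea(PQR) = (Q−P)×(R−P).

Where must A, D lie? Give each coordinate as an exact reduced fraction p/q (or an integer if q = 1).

1. A_x = 12  [CB ∥ AE ∩ BE ∥ CA]
2. A_y = -1  [CB ∥ AE ∩ BE ∥ CA]
   → A = (12, -1)
3. D_x = -15  [BA ∥ DC ∩ AC ∥ BD]
4. D_y = -21  [BA ∥ DC ∩ AC ∥ BD]
   → D = (-15, -21)

A = (12, -1)
D = (-15, -21)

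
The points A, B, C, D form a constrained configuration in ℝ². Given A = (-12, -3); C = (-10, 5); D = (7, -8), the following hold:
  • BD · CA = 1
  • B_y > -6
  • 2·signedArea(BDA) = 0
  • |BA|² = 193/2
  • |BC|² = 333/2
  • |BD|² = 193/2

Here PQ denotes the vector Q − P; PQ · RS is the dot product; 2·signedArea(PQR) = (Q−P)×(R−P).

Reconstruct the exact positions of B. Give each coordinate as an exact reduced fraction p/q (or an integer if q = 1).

1. B_x = -5/2  [2·signedArea(BDA) = 0 ∩ BD · CA = 1]
2. B_y = -11/2  [2·signedArea(BDA) = 0 ∩ BD · CA = 1]
   → B = (-5/2, -11/2)

B = (-5/2, -11/2)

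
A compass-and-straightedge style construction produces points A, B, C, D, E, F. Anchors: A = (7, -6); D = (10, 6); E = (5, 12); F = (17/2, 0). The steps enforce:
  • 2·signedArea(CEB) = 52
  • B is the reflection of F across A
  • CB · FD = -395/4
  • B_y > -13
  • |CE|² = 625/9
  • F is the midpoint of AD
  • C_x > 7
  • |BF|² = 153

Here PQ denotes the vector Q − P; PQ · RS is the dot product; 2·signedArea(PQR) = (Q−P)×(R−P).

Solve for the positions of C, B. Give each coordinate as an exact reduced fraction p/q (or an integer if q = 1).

B = (11/2, -12)
C = (22/3, 4)

1. B_x = 11/2  [B is the reflection of F across A]
2. B_y = -12  [B is the reflection of F across A]
   → B = (11/2, -12)
3. C_x = 22/3  [2·signedArea(CEB) = 52 ∩ CB · FD = -395/4]
4. C_y = 4  [2·signedArea(CEB) = 52 ∩ CB · FD = -395/4]
   → C = (22/3, 4)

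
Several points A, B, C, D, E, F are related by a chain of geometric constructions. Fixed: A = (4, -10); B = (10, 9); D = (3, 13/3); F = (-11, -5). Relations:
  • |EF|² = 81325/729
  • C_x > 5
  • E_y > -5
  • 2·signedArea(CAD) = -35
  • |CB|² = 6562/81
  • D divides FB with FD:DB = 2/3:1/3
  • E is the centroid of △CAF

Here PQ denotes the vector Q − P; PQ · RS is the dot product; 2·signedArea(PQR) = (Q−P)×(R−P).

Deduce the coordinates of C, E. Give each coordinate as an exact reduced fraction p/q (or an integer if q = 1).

C = (17/3, 10/9)
E = (-4/9, -125/27)

1. C_x = 17/3  [line -43/3·x + -1·y + 247/3 = 0 ∩ |CB|² = 6562/81]
2. C_y = 10/9  [line -43/3·x + -1·y + 247/3 = 0 ∩ |CB|² = 6562/81]
   → C = (17/3, 10/9)
3. E_x = -4/9  [E is the centroid of △CAF]
4. E_y = -125/27  [E is the centroid of △CAF]
   → E = (-4/9, -125/27)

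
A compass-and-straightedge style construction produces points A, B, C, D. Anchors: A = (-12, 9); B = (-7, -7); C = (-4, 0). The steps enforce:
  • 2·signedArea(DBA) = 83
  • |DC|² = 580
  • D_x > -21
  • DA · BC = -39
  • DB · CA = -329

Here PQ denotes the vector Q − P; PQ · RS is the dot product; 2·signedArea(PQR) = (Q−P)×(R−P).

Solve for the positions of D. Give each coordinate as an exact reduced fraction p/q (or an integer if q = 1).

D = (-20, 18)

1. D_x = -20  [2·signedArea(DBA) = 83 ∩ DB · CA = -329]
2. D_y = 18  [2·signedArea(DBA) = 83 ∩ DB · CA = -329]
   → D = (-20, 18)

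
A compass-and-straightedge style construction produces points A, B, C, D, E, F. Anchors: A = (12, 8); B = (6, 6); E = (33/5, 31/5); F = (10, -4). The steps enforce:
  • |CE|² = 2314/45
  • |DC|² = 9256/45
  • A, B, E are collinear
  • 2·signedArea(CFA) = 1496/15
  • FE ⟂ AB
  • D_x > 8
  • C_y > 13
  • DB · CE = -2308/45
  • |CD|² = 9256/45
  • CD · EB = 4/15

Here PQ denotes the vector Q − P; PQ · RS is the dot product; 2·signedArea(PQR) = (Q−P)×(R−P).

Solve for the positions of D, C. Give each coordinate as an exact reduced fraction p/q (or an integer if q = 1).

C = (68/15, 196/15)
D = (26/3, -2/3)

1. C_x = 68/15  [line -12·x + 2·y + 424/15 = 0 ∩ |CE|² = 2314/45]
2. C_y = 196/15  [line -12·x + 2·y + 424/15 = 0 ∩ |CE|² = 2314/45]
   → C = (68/15, 196/15)
3. D_x = 26/3  [DB · CE = -2308/45 ∩ CD · EB = 4/15]
4. D_y = -2/3  [DB · CE = -2308/45 ∩ CD · EB = 4/15]
   → D = (26/3, -2/3)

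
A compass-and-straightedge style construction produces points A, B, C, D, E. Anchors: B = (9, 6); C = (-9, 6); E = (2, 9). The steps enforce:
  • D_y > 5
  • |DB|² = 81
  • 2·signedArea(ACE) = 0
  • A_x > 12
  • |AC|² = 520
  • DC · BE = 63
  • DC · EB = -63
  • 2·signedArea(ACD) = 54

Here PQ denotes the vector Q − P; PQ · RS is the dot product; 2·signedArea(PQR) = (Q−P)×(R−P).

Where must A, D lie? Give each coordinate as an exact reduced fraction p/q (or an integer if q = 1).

A = (13, 12)
D = (0, 6)

1. A_x = 13  [line -3·x + 11·y + -93 = 0 ∩ |AC|² = 520]
2. A_y = 12  [line -3·x + 11·y + -93 = 0 ∩ |AC|² = 520]
   → A = (13, 12)
3. D_x = 0  [DC · BE = 63 ∩ 2·signedArea(ACD) = 54]
4. D_y = 6  [DC · BE = 63 ∩ 2·signedArea(ACD) = 54]
   → D = (0, 6)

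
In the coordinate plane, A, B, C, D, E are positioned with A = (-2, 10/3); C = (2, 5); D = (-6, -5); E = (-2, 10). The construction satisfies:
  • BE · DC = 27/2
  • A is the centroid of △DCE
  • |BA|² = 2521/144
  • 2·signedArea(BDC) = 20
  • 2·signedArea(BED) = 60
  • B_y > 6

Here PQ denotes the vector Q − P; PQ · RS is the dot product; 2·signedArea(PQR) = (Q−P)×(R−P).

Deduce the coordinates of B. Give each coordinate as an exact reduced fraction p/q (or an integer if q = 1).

1. B_x = 1  [2·signedArea(BDC) = 20 ∩ BE · DC = 27/2]
2. B_y = 25/4  [2·signedArea(BDC) = 20 ∩ BE · DC = 27/2]
   → B = (1, 25/4)

B = (1, 25/4)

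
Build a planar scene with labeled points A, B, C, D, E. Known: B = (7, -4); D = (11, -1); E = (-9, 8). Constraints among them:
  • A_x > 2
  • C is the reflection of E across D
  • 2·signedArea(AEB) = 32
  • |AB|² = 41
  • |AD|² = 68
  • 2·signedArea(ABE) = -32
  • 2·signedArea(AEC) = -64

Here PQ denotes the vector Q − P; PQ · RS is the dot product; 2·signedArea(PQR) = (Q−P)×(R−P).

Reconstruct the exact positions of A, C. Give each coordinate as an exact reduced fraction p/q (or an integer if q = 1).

1. C_x = 31  [C is the reflection of E across D]
2. C_y = -10  [C is the reflection of E across D]
   → C = (31, -10)
3. A_x = 3  [2·signedArea(AEC) = -64 ∩ 2·signedArea(ABE) = -32]
4. A_y = 1  [2·signedArea(AEC) = -64 ∩ 2·signedArea(ABE) = -32]
   → A = (3, 1)

A = (3, 1)
C = (31, -10)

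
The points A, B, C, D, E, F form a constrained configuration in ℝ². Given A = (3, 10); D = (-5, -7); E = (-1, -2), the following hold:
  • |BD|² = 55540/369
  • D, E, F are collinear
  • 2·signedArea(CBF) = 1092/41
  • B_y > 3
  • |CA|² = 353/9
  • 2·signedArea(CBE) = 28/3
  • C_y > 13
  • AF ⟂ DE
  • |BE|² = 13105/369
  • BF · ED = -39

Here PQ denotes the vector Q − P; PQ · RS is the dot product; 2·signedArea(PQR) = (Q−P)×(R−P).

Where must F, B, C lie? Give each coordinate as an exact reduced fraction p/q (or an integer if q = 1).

B = (181/123, 421/123)
C = (977/123, 1703/123)
F = (263/41, 298/41)

1. F_x = 263/41  [D, E, F are collinear ∩ AF ⟂ DE]
2. F_y = 298/41  [D, E, F are collinear ∩ AF ⟂ DE]
   → F = (263/41, 298/41)
3. B_x = 181/123  [line 4·x + 5·y + -23 = 0 ∩ |BD|² = 55540/369]
4. B_y = 421/123  [line 4·x + 5·y + -23 = 0 ∩ |BD|² = 55540/369]
   → B = (181/123, 421/123)
5. C_x = 977/123  [2·signedArea(CBE) = 28/3 ∩ 2·signedArea(CBF) = 1092/41]
6. C_y = 1703/123  [2·signedArea(CBE) = 28/3 ∩ 2·signedArea(CBF) = 1092/41]
   → C = (977/123, 1703/123)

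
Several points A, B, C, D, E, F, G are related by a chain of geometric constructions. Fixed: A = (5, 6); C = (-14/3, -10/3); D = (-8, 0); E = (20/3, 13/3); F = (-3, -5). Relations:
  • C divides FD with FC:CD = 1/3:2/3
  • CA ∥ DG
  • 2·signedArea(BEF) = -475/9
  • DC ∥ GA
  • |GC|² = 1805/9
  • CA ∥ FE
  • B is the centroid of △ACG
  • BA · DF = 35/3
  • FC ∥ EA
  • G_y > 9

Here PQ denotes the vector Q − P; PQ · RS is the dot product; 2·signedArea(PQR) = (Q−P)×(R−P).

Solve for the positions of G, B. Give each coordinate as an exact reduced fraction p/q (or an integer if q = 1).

1. G_x = 5/3  [DC ∥ GA ∩ CA ∥ DG]
2. G_y = 28/3  [DC ∥ GA ∩ CA ∥ DG]
   → G = (5/3, 28/3)
3. B_x = 2/3  [B is the centroid of △ACG]
4. B_y = 4  [B is the centroid of △ACG]
   → B = (2/3, 4)

B = (2/3, 4)
G = (5/3, 28/3)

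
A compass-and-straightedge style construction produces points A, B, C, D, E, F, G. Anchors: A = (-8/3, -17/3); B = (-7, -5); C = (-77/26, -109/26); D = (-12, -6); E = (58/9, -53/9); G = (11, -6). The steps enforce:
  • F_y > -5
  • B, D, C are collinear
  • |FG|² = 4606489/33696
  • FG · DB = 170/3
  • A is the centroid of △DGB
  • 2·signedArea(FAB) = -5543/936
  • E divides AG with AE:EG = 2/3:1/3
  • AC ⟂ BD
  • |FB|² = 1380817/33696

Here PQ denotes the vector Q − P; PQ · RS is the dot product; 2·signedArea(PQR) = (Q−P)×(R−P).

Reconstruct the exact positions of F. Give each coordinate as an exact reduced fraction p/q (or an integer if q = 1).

1. F_x = -571/936  [2·signedArea(FAB) = -5543/936 ∩ FG · DB = 170/3]
2. F_y = -4321/936  [2·signedArea(FAB) = -5543/936 ∩ FG · DB = 170/3]
   → F = (-571/936, -4321/936)

F = (-571/936, -4321/936)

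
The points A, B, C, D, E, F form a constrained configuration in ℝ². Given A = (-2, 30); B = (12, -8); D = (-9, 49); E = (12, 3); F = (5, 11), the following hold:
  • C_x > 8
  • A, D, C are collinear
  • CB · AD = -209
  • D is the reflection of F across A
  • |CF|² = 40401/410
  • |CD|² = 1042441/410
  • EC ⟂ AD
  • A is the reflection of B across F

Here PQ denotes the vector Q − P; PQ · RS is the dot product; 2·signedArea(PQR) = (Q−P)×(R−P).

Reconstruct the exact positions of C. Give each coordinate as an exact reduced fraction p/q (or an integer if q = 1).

1. C_x = 3457/410  [A, D, C are collinear ∩ EC ⟂ AD]
2. C_y = 691/410  [A, D, C are collinear ∩ EC ⟂ AD]
   → C = (3457/410, 691/410)

C = (3457/410, 691/410)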